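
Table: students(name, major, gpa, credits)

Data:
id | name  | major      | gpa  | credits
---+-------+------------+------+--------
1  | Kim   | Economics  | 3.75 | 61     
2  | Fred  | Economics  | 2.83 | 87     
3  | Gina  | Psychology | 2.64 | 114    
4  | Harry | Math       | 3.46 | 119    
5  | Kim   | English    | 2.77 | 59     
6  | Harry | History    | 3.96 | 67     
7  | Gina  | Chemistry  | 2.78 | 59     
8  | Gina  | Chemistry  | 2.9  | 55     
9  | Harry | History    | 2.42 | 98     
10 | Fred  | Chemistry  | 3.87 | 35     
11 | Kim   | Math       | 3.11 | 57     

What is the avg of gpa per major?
SELECT major, AVG(gpa) as result
FROM students
GROUP BY major

Result:
  Chemistry: 3.18
  Economics: 3.29
  English: 2.77
  History: 3.19
  Math: 3.29
  Psychology: 2.64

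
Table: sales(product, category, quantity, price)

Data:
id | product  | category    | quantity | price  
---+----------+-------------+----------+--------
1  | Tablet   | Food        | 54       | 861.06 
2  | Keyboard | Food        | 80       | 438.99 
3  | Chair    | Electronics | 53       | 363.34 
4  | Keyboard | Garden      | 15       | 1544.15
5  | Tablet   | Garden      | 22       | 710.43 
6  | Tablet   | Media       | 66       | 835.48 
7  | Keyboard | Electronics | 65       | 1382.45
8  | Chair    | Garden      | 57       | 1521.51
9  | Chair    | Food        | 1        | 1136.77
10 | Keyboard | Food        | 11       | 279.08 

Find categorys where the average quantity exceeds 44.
SELECT category, AVG(quantity)
FROM sales
GROUP BY category
HAVING AVG(quantity) > 44

Result:
  Electronics: avg=59.00
  Media: avg=66.00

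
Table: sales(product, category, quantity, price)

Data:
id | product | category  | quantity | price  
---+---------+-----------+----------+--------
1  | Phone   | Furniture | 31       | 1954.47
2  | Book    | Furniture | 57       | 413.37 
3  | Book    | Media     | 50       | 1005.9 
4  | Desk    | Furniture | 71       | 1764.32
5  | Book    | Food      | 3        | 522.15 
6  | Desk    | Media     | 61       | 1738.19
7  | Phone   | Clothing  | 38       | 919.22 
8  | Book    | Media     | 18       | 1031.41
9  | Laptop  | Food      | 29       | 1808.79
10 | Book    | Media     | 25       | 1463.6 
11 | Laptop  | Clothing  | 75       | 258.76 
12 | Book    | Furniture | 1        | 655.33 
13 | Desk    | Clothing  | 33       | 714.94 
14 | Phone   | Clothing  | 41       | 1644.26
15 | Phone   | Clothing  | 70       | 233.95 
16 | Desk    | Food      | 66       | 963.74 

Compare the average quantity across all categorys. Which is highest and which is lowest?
SELECT category, AVG(quantity)
FROM sales
GROUP BY category
ORDER BY AVG(quantity)

All groups:
  Food: 32.67
  Media: 38.50
  Furniture: 40.00
  Clothing: 51.40

Highest: Clothing (51.40)
Lowest: Food (32.67)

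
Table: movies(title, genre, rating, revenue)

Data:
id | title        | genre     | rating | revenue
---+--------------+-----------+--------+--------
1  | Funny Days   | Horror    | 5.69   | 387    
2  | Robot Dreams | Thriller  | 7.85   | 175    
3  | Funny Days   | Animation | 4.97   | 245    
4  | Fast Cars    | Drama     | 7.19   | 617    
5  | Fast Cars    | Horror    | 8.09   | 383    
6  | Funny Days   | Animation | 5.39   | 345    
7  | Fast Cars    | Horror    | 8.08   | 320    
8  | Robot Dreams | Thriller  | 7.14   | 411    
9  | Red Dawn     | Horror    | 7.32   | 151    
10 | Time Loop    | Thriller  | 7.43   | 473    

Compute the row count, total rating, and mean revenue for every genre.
SELECT genre,
       COUNT(*) as cnt,
       SUM(rating) as total_rating,
       AVG(revenue) as avg_revenue
FROM movies
GROUP BY genre

Result:
  Animation: 2 records, 10.36 total rating, 295.00 avg revenue
  Drama: 1 records, 7.19 total rating, 617.00 avg revenue
  Horror: 4 records, 29.18 total rating, 310.25 avg revenue
  Thriller: 3 records, 22.42 total rating, 353.00 avg revenue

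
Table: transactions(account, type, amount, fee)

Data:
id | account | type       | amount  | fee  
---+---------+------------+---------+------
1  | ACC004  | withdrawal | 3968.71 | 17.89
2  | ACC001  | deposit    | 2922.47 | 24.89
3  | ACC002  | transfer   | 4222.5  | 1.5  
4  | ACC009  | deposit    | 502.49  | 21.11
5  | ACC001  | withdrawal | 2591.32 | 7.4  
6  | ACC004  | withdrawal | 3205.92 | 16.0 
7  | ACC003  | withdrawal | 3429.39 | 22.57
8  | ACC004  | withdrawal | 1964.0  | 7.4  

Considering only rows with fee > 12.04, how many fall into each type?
SELECT type, COUNT(*)
FROM transactions
WHERE fee > 12.04
GROUP BY type

Note: WHERE filters rows before grouping.

Result:
  deposit: 2
  withdrawal: 3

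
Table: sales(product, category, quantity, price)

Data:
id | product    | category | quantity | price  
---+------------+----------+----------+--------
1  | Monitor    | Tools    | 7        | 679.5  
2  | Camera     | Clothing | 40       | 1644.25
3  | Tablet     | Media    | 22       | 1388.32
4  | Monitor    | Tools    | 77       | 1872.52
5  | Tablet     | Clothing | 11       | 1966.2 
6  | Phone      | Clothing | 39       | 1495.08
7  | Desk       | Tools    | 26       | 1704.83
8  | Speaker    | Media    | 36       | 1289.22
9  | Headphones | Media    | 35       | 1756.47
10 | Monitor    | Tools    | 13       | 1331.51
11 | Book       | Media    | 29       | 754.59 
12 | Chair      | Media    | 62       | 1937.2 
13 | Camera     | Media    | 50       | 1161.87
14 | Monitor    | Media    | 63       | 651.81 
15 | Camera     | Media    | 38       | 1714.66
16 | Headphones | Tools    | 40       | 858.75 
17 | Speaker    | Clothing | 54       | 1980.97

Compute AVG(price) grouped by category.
SELECT category, AVG(price) as result
FROM sales
GROUP BY category

Result:
  Clothing: 1771.63
  Media: 1331.77
  Tools: 1289.42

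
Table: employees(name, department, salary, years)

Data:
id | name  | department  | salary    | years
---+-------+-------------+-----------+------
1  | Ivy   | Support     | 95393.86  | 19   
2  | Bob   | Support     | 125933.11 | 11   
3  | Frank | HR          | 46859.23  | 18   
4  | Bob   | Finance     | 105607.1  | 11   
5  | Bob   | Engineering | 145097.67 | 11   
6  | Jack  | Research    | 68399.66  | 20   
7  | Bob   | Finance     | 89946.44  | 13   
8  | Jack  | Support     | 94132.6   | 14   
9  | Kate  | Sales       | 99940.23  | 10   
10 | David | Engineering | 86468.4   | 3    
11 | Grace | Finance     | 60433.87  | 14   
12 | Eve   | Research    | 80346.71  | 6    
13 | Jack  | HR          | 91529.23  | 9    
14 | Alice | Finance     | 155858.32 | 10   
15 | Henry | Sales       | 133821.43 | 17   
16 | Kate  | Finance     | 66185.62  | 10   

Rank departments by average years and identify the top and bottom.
SELECT department, AVG(years)
FROM employees
GROUP BY department
ORDER BY AVG(years)

All groups:
  Engineering: 7.00
  Finance: 11.60
  Research: 13.00
  HR: 13.50
  Sales: 13.50
  Support: 14.67

Highest: Support (14.67)
Lowest: Engineering (7.00)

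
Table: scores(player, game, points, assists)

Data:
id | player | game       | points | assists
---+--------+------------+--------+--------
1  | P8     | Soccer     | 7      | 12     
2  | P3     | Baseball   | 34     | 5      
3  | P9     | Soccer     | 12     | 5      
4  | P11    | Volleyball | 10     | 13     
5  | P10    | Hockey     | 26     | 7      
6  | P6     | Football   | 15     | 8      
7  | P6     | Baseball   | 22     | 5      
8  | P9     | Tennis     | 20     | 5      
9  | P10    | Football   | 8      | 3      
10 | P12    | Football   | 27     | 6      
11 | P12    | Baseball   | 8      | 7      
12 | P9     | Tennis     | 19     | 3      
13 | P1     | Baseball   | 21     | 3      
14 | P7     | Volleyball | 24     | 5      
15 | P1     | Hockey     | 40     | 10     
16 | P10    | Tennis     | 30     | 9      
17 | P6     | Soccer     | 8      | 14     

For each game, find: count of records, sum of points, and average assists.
SELECT game,
       COUNT(*) as cnt,
       SUM(points) as total_points,
       AVG(assists) as avg_assists
FROM scores
GROUP BY game

Result:
  Baseball: 4 records, 85 total points, 5.00 avg assists
  Football: 3 records, 50 total points, 5.67 avg assists
  Hockey: 2 records, 66 total points, 8.50 avg assists
  Soccer: 3 records, 27 total points, 10.33 avg assists
  Tennis: 3 records, 69 total points, 5.67 avg assists
  Volleyball: 2 records, 34 total points, 9.00 avg assists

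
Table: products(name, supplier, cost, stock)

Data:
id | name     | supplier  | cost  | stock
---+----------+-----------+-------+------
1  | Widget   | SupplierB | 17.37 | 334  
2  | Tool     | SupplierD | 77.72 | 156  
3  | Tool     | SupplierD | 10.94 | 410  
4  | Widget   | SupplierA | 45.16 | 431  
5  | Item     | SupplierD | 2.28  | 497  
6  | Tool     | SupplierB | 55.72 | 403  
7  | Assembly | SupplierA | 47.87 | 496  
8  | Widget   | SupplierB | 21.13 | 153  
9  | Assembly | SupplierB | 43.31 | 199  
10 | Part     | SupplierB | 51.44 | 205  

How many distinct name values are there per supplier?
SELECT supplier, COUNT(DISTINCT name)
FROM products
GROUP BY supplier

Result:
  SupplierA: 2 distinct
  SupplierB: 4 distinct
  SupplierD: 2 distinct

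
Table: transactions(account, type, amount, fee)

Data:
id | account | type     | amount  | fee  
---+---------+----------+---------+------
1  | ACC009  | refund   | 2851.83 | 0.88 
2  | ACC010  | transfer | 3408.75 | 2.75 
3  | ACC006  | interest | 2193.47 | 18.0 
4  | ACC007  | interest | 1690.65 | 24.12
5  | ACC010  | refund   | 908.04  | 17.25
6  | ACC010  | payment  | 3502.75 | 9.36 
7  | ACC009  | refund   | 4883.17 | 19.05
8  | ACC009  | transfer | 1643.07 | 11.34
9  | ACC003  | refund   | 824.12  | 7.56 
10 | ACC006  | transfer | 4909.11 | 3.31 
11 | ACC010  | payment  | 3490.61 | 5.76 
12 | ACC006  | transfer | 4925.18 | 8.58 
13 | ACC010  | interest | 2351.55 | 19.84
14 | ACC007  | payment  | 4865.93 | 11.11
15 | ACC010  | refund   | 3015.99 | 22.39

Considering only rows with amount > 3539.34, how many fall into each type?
SELECT type, COUNT(*)
FROM transactions
WHERE amount > 3539.34
GROUP BY type

Note: WHERE filters rows before grouping.

Result:
  payment: 1
  refund: 1
  transfer: 2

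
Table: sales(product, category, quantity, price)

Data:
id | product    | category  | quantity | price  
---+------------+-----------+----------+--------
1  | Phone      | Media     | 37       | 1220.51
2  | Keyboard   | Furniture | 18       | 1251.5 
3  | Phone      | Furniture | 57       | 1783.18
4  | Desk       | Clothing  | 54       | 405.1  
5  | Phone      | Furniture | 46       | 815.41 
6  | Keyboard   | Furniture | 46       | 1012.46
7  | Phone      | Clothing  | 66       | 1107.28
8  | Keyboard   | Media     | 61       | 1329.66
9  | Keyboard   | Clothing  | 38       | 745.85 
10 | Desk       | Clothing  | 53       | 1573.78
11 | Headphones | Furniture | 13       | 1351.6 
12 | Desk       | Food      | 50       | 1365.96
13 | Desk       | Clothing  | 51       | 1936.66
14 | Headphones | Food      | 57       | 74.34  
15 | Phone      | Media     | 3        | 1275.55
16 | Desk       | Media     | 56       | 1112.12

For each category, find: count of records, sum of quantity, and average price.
SELECT category,
       COUNT(*) as cnt,
       SUM(quantity) as total_quantity,
       AVG(price) as avg_price
FROM sales
GROUP BY category

Result:
  Clothing: 5 records, 262 total quantity, 1153.73 avg price
  Food: 2 records, 107 total quantity, 720.15 avg price
  Furniture: 5 records, 180 total quantity, 1242.83 avg price
  Media: 4 records, 157 total quantity, 1234.46 avg price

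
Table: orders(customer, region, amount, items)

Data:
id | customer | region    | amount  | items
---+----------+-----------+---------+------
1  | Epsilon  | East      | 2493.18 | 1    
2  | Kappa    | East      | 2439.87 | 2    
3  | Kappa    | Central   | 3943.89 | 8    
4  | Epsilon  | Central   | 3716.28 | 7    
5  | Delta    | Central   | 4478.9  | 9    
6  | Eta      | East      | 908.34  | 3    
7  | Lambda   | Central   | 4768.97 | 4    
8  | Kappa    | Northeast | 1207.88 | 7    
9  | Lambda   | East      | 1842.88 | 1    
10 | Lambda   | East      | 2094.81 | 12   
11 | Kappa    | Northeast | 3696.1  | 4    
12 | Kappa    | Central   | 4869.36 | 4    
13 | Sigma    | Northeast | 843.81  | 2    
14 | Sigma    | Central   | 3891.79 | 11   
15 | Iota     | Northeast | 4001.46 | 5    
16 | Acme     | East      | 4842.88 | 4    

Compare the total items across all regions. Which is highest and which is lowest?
SELECT region, SUM(items)
FROM orders
GROUP BY region
ORDER BY SUM(items)

All groups:
  Northeast: 18
  East: 23
  Central: 43

Highest: Central (43)
Lowest: Northeast (18)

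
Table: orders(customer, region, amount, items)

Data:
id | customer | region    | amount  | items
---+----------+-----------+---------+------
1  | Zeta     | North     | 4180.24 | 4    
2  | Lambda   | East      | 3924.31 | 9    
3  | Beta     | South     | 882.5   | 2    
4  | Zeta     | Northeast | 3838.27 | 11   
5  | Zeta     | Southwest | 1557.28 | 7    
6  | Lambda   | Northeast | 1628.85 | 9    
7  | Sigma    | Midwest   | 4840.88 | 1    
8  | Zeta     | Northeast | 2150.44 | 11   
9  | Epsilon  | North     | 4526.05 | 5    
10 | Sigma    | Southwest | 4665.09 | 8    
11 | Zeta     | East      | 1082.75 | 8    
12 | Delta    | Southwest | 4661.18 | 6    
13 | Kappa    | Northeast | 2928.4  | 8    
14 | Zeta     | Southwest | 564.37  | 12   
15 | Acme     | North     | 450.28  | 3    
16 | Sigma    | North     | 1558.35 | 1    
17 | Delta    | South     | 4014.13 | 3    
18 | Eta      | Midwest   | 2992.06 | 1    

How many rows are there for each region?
SELECT region, COUNT(*) as count
FROM orders
GROUP BY region

Result:
  East: 2
  Midwest: 2
  North: 4
  Northeast: 4
  South: 2
  Southwest: 4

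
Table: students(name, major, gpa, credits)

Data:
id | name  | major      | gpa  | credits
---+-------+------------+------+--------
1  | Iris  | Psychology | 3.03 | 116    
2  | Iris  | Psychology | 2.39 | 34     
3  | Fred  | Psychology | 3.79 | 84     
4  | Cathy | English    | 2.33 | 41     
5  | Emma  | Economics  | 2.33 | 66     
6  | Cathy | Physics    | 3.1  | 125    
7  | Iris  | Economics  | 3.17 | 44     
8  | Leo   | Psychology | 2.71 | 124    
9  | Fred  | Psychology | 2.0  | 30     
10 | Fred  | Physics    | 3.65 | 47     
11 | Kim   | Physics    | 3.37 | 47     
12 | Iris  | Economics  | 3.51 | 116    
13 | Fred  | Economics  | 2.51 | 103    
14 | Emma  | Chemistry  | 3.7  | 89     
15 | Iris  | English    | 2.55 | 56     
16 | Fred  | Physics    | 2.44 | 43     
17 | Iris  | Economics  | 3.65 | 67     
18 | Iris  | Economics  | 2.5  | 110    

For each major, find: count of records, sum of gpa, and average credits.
SELECT major,
       COUNT(*) as cnt,
       SUM(gpa) as total_gpa,
       AVG(credits) as avg_credits
FROM students
GROUP BY major

Result:
  Chemistry: 1 records, 3.70 total gpa, 89.00 avg credits
  Economics: 6 records, 17.67 total gpa, 84.33 avg credits
  English: 2 records, 4.88 total gpa, 48.50 avg credits
  Physics: 4 records, 12.56 total gpa, 65.50 avg credits
  Psychology: 5 records, 13.92 total gpa, 77.60 avg credits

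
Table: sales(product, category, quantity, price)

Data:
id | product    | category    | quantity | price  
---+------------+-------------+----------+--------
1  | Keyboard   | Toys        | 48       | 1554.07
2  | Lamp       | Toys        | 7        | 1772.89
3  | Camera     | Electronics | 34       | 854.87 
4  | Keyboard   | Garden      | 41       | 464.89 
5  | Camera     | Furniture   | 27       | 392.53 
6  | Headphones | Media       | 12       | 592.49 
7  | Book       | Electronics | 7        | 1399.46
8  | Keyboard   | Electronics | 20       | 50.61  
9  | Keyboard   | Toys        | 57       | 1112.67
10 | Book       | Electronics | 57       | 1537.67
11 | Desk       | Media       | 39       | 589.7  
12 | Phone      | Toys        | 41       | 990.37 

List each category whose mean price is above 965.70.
SELECT category, AVG(price)
FROM sales
GROUP BY category
HAVING AVG(price) > 965.70

Result:
  Toys: avg=1357.50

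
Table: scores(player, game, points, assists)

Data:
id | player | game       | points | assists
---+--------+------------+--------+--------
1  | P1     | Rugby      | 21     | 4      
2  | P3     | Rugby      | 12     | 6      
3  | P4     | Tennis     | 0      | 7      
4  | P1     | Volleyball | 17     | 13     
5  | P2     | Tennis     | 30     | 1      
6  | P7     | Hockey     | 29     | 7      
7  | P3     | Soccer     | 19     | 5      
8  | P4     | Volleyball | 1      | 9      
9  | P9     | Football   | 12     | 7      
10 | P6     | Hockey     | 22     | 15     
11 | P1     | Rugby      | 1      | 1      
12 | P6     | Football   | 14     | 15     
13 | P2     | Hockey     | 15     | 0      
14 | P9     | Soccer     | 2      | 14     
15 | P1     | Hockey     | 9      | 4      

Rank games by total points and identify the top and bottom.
SELECT game, SUM(points)
FROM scores
GROUP BY game
ORDER BY SUM(points)

All groups:
  Volleyball: 18
  Soccer: 21
  Football: 26
  Tennis: 30
  Rugby: 34
  Hockey: 75

Highest: Hockey (75)
Lowest: Volleyball (18)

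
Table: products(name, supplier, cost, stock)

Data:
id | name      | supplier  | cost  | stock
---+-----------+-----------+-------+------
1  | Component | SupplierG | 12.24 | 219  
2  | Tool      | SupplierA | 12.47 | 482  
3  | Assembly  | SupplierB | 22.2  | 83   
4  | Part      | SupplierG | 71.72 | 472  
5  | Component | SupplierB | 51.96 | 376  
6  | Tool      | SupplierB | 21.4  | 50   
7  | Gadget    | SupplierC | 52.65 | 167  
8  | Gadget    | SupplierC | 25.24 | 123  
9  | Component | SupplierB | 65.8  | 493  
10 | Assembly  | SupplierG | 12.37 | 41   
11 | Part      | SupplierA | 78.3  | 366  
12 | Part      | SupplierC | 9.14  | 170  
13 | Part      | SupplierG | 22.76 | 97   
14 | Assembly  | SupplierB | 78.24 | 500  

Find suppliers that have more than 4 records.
SELECT supplier, COUNT(*) as cnt
FROM products
GROUP BY supplier
HAVING COUNT(*) > 4

Result:
  SupplierB: 5

Note: HAVING filters groups after aggregation, WHERE filters rows before.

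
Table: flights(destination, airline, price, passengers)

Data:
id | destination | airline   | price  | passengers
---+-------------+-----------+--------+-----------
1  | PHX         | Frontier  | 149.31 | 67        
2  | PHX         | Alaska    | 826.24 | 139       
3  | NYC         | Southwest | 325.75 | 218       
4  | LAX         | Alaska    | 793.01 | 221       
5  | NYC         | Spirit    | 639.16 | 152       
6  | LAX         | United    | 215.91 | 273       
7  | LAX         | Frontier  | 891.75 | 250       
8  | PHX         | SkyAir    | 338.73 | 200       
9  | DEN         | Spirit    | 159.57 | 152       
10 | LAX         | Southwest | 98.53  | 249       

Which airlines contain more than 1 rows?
SELECT airline, COUNT(*) as cnt
FROM flights
GROUP BY airline
HAVING COUNT(*) > 1

Result:
  Alaska: 2
  Frontier: 2
  Southwest: 2
  Spirit: 2

Note: HAVING filters groups after aggregation, WHERE filters rows before.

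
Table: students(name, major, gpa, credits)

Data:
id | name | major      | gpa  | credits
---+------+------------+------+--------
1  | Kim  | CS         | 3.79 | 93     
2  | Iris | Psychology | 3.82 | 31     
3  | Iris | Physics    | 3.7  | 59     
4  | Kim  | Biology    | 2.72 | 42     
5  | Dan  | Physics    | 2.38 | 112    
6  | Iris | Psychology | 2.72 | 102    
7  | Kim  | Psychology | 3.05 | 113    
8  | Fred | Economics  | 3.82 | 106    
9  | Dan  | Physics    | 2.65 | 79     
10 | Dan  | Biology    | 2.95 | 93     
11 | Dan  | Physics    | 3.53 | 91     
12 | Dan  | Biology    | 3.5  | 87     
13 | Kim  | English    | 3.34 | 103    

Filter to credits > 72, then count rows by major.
SELECT major, COUNT(*)
FROM students
WHERE credits > 72
GROUP BY major

Note: WHERE filters rows before grouping.

Result:
  Biology: 2
  CS: 1
  Economics: 1
  English: 1
  Physics: 3
  Psychology: 2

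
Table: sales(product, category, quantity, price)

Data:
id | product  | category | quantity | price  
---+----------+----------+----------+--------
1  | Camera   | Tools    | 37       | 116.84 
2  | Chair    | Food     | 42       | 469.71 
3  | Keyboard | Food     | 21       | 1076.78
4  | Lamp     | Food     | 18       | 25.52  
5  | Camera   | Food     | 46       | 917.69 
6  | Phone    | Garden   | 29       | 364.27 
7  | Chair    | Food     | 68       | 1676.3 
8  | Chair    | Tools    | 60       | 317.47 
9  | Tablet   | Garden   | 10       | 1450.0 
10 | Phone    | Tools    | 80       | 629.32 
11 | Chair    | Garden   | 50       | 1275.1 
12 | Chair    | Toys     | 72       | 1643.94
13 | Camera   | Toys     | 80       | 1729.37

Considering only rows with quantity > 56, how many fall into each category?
SELECT category, COUNT(*)
FROM sales
WHERE quantity > 56
GROUP BY category

Note: WHERE filters rows before grouping.

Result:
  Food: 1
  Tools: 2
  Toys: 2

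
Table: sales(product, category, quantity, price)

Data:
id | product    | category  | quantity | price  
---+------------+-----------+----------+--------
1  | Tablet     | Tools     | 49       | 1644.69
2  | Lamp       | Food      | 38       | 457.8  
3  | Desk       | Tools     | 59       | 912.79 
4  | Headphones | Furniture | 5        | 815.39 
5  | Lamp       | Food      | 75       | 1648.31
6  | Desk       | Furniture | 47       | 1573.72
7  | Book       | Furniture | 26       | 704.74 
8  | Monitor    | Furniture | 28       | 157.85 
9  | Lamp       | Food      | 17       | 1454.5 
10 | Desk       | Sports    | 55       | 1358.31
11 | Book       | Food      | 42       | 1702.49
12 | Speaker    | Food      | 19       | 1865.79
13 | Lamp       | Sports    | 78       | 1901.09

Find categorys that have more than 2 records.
SELECT category, COUNT(*) as cnt
FROM sales
GROUP BY category
HAVING COUNT(*) > 2

Result:
  Food: 5
  Furniture: 4

Note: HAVING filters groups after aggregation, WHERE filters rows before.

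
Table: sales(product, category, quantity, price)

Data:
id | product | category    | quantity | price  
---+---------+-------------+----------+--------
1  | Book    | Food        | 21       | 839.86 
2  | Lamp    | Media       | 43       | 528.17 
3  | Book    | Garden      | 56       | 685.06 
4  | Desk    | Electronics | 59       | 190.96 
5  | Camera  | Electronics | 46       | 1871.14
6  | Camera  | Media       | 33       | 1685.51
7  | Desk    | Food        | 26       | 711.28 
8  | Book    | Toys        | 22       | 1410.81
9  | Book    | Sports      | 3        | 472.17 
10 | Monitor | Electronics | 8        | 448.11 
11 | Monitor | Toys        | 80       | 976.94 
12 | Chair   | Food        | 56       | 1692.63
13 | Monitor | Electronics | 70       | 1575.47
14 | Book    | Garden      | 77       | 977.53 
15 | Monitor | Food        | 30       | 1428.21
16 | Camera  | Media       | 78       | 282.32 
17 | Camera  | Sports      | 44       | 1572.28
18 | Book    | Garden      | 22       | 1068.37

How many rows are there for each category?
SELECT category, COUNT(*) as count
FROM sales
GROUP BY category

Result:
  Electronics: 4
  Food: 4
  Garden: 3
  Media: 3
  Sports: 2
  Toys: 2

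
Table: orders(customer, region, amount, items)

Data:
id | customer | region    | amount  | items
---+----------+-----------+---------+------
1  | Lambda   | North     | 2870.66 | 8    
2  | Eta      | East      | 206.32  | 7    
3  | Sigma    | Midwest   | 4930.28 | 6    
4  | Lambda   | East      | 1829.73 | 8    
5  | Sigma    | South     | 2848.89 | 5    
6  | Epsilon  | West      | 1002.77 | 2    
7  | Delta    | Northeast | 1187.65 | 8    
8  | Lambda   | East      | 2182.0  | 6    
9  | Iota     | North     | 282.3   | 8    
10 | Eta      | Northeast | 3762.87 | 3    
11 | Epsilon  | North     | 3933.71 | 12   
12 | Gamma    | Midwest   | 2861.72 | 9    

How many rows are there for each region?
SELECT region, COUNT(*) as count
FROM orders
GROUP BY region

Result:
  East: 3
  Midwest: 2
  North: 3
  Northeast: 2
  South: 1
  West: 1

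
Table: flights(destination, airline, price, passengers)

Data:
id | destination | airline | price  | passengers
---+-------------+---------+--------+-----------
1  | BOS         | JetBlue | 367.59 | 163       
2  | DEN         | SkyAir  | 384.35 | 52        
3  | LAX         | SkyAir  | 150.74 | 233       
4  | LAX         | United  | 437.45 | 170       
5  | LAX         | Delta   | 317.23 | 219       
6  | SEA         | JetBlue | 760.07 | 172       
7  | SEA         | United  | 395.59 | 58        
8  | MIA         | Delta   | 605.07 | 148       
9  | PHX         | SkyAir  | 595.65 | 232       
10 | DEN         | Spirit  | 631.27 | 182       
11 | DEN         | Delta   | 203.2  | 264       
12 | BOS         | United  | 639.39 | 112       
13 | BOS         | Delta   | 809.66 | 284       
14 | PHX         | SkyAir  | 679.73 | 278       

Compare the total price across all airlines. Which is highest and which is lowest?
SELECT airline, SUM(price)
FROM flights
GROUP BY airline
ORDER BY SUM(price)

All groups:
  Spirit: 631.27
  JetBlue: 1127.66
  United: 1472.43
  SkyAir: 1810.47
  Delta: 1935.16

Highest: Delta (1935.16)
Lowest: Spirit (631.27)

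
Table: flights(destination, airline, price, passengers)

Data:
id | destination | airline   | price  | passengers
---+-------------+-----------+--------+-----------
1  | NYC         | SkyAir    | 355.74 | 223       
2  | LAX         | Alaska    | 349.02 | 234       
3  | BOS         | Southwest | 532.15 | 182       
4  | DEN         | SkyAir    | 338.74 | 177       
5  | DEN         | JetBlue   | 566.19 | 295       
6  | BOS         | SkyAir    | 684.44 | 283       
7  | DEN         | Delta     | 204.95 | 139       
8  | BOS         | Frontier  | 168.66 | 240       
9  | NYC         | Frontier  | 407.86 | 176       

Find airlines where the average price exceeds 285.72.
SELECT airline, AVG(price)
FROM flights
GROUP BY airline
HAVING AVG(price) > 285.72

Result:
  Alaska: avg=349.02
  Frontier: avg=288.26
  JetBlue: avg=566.19
  SkyAir: avg=459.64
  Southwest: avg=532.15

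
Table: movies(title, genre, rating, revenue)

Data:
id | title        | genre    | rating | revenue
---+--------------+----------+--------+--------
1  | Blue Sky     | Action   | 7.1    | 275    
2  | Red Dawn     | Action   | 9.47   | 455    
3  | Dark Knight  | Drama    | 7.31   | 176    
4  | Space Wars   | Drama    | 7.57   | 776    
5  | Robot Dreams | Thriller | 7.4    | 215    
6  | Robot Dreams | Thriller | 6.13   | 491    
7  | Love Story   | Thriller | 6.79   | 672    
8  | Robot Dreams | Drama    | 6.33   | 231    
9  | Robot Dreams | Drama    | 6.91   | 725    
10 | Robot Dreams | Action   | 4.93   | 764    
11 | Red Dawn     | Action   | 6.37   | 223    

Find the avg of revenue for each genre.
SELECT genre, AVG(revenue) as result
FROM movies
GROUP BY genre

Result:
  Action: 429.25
  Drama: 477.00
  Thriller: 459.33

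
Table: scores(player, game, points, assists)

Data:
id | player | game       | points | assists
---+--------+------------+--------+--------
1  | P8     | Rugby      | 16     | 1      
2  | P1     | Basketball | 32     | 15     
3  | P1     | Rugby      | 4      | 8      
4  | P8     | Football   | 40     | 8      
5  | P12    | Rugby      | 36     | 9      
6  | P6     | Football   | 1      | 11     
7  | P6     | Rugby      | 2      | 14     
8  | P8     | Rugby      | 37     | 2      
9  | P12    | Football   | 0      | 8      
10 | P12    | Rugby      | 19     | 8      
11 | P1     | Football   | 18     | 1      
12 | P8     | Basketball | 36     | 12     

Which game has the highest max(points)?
SELECT game, MAX(points) as val
FROM scores
GROUP BY game
ORDER BY val DESC
LIMIT 1

Result: Football with max(points) = 40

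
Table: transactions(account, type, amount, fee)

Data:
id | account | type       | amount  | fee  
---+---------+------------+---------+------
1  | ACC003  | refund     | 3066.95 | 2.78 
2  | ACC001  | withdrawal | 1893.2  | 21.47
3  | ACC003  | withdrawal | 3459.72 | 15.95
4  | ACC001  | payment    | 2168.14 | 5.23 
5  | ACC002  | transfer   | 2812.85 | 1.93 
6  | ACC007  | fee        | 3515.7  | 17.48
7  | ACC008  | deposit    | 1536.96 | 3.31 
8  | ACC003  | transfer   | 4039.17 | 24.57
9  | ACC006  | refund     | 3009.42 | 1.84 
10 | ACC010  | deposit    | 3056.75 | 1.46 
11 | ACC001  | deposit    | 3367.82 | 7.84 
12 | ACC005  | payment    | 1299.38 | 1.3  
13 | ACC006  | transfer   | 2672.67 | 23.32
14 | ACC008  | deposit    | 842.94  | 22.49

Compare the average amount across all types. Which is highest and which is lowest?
SELECT type, AVG(amount)
FROM transactions
GROUP BY type
ORDER BY AVG(amount)

All groups:
  payment: 1733.76
  deposit: 2201.12
  withdrawal: 2676.46
  refund: 3038.19
  transfer: 3174.90
  fee: 3515.70

Highest: fee (3515.70)
Lowest: payment (1733.76)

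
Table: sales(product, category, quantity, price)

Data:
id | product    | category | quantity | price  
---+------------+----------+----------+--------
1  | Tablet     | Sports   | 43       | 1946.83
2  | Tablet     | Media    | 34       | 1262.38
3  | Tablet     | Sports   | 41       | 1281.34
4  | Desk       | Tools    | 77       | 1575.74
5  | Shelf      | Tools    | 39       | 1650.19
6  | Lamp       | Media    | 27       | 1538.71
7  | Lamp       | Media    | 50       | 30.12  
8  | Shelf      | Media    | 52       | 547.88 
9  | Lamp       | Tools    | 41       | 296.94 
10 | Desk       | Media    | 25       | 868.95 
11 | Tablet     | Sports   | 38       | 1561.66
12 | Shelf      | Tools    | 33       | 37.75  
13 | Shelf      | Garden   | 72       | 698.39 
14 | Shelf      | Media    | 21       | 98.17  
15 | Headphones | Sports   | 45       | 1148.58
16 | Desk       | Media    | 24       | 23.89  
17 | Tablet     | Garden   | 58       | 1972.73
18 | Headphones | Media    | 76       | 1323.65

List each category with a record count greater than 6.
SELECT category, COUNT(*) as cnt
FROM sales
GROUP BY category
HAVING COUNT(*) > 6

Result:
  Media: 8

Note: HAVING filters groups after aggregation, WHERE filters rows before.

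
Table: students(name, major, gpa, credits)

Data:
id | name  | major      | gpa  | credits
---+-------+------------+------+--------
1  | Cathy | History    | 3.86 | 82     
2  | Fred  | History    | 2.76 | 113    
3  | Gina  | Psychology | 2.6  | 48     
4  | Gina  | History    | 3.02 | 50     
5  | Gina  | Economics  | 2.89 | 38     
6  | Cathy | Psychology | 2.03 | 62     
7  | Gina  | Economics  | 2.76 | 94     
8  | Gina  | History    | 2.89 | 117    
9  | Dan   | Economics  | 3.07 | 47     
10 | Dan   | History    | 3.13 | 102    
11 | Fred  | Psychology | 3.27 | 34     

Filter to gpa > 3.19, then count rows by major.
SELECT major, COUNT(*)
FROM students
WHERE gpa > 3.19
GROUP BY major

Note: WHERE filters rows before grouping.

Result:
  History: 1
  Psychology: 1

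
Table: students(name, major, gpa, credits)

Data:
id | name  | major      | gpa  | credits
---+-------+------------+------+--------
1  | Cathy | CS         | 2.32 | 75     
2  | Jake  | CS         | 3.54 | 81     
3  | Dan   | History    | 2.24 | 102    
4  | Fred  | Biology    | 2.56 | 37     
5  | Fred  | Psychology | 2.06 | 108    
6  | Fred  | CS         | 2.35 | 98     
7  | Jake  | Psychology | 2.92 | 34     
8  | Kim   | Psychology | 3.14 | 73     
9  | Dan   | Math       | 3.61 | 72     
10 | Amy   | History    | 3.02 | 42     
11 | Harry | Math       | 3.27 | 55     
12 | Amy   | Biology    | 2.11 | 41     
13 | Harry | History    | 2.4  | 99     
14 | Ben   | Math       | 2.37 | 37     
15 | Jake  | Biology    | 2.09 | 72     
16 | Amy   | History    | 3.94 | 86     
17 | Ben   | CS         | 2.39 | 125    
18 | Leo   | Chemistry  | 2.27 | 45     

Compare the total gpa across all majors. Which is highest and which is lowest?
SELECT major, SUM(gpa)
FROM students
GROUP BY major
ORDER BY SUM(gpa)

All groups:
  Chemistry: 2.27
  Biology: 6.76
  Psychology: 8.12
  Math: 9.25
  CS: 10.60
  History: 11.60

Highest: History (11.60)
Lowest: Chemistry (2.27)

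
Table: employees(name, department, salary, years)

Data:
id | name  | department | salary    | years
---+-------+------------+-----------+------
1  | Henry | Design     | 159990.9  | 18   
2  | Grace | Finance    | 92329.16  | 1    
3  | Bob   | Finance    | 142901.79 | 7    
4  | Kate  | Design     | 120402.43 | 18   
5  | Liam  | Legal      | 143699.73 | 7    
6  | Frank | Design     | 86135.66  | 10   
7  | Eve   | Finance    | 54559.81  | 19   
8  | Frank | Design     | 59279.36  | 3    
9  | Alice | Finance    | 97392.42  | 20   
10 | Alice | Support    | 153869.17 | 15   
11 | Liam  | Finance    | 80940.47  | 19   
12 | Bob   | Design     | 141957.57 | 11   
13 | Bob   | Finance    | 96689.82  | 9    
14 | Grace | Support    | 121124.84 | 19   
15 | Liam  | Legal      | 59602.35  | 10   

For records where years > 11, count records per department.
SELECT department, COUNT(*)
FROM employees
WHERE years > 11
GROUP BY department

Note: WHERE filters rows before grouping.

Result:
  Design: 2
  Finance: 3
  Support: 2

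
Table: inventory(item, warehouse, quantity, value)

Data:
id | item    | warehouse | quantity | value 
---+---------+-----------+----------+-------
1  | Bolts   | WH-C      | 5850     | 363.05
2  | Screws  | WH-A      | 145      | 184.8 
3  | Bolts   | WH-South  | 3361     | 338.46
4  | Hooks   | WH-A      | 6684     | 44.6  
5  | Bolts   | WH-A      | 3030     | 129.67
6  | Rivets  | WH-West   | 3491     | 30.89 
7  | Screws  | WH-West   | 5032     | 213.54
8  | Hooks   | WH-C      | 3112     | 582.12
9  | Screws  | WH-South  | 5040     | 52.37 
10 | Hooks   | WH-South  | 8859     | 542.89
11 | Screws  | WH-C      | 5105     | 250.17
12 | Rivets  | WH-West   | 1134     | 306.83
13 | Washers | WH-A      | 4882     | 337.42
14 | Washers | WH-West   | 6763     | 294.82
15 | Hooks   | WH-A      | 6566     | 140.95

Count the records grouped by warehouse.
SELECT warehouse, COUNT(*) as count
FROM inventory
GROUP BY warehouse

Result:
  WH-A: 5
  WH-C: 3
  WH-South: 3
  WH-West: 4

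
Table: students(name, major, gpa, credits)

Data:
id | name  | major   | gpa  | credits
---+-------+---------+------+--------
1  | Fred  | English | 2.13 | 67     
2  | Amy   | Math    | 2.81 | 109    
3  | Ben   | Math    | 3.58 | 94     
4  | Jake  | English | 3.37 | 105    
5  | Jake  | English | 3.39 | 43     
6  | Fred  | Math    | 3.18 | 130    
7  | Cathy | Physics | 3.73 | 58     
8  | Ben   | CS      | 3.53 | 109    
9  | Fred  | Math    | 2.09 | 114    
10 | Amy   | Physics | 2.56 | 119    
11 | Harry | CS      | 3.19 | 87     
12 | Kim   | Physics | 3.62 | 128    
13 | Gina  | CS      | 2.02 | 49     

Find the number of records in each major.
SELECT major, COUNT(*) as count
FROM students
GROUP BY major

Result:
  CS: 3
  English: 3
  Math: 4
  Physics: 3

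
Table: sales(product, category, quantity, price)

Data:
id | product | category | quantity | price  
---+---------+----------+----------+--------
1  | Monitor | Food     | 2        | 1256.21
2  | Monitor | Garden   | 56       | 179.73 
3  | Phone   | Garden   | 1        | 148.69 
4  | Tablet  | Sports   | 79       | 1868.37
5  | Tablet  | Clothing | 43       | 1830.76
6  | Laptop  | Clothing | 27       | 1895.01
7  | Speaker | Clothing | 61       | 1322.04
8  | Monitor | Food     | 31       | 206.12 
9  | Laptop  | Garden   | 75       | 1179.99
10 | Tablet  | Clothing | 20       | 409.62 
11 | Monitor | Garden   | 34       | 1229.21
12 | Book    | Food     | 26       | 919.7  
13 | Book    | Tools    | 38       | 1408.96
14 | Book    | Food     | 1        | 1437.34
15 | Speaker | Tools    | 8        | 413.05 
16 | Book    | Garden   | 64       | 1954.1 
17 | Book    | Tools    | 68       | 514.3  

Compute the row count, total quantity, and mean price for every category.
SELECT category,
       COUNT(*) as cnt,
       SUM(quantity) as total_quantity,
       AVG(price) as avg_price
FROM sales
GROUP BY category

Result:
  Clothing: 4 records, 151 total quantity, 1364.36 avg price
  Food: 4 records, 60 total quantity, 954.84 avg price
  Garden: 5 records, 230 total quantity, 938.34 avg price
  Sports: 1 records, 79 total quantity, 1868.37 avg price
  Tools: 3 records, 114 total quantity, 778.77 avg price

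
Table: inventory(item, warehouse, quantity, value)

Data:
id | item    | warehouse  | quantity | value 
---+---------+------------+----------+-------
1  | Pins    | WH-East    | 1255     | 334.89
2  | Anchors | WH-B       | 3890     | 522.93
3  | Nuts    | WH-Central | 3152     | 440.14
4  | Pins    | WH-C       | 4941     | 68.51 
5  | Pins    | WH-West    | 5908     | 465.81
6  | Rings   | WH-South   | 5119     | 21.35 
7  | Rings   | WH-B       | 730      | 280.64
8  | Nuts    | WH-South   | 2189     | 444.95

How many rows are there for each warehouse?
SELECT warehouse, COUNT(*) as count
FROM inventory
GROUP BY warehouse

Result:
  WH-B: 2
  WH-C: 1
  WH-Central: 1
  WH-East: 1
  WH-South: 2
  WH-West: 1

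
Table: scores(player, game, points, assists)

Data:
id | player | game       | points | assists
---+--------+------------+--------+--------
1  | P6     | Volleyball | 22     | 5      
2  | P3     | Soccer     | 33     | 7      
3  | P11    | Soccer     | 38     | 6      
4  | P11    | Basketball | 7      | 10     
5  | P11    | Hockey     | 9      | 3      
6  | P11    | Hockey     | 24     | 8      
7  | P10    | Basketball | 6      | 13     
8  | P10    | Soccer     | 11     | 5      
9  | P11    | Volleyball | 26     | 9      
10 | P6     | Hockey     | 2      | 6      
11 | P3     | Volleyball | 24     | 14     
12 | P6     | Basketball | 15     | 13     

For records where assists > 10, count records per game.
SELECT game, COUNT(*)
FROM scores
WHERE assists > 10
GROUP BY game

Note: WHERE filters rows before grouping.

Result:
  Basketball: 2
  Volleyball: 1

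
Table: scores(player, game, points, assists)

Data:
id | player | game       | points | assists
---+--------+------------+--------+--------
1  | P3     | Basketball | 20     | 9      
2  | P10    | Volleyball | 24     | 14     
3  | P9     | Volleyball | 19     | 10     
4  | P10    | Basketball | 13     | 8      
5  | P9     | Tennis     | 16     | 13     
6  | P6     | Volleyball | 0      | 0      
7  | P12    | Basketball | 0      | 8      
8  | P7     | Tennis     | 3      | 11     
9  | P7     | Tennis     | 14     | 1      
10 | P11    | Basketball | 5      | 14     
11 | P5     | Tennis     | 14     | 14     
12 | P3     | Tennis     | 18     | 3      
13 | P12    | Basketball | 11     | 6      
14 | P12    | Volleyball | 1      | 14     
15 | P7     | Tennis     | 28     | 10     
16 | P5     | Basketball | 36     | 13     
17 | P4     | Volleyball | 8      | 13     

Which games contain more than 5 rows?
SELECT game, COUNT(*) as cnt
FROM scores
GROUP BY game
HAVING COUNT(*) > 5

Result:
  Basketball: 6
  Tennis: 6

Note: HAVING filters groups after aggregation, WHERE filters rows before.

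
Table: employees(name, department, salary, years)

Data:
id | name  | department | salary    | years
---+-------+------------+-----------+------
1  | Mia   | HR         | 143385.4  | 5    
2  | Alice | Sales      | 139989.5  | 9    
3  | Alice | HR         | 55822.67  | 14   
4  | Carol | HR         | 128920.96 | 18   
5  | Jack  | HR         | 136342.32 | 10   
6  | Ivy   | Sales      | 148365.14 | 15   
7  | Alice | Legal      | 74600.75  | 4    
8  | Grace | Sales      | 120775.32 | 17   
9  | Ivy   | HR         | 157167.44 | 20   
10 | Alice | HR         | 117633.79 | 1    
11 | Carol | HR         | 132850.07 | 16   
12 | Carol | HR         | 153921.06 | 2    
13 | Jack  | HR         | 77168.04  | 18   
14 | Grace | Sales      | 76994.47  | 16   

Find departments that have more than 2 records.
SELECT department, COUNT(*) as cnt
FROM employees
GROUP BY department
HAVING COUNT(*) > 2

Result:
  HR: 9
  Sales: 4

Note: HAVING filters groups after aggregation, WHERE filters rows before.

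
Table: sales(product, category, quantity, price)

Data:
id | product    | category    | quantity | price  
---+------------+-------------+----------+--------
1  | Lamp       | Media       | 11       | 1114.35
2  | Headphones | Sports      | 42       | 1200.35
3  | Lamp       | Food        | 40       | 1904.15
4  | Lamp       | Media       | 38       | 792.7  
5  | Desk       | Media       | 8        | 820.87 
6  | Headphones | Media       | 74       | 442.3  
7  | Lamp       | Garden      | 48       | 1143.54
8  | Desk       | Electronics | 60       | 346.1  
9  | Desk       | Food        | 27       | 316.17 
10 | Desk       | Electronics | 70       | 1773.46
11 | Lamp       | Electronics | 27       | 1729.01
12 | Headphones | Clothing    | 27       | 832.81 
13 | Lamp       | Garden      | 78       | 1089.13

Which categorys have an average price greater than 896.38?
SELECT category, AVG(price)
FROM sales
GROUP BY category
HAVING AVG(price) > 896.38

Result:
  Electronics: avg=1282.86
  Food: avg=1110.16
  Garden: avg=1116.34
  Sports: avg=1200.35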